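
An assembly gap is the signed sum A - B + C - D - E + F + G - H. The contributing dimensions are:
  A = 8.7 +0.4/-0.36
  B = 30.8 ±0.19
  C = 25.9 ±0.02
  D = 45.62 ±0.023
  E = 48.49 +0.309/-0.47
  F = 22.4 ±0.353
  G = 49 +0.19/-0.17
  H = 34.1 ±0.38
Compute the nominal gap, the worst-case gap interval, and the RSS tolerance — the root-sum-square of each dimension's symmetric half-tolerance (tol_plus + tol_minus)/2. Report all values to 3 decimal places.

Stack each dimension's contribution:
  +A: nom +8.700 → Σnom=8.700; wc +0.400/-0.360 → slack +0.400/-0.360; half-tol=0.380, Σhalf²=0.144400
  -B: nom -30.800 → Σnom=-22.100; wc +0.190/-0.190 → slack +0.590/-0.550; half-tol=0.190, Σhalf²=0.180500
  +C: nom +25.900 → Σnom=3.800; wc +0.020/-0.020 → slack +0.610/-0.570; half-tol=0.020, Σhalf²=0.180900
  -D: nom -45.620 → Σnom=-41.820; wc +0.023/-0.023 → slack +0.633/-0.593; half-tol=0.023, Σhalf²=0.181429
  -E: nom -48.490 → Σnom=-90.310; wc +0.470/-0.309 → slack +1.103/-0.902; half-tol=0.389, Σhalf²=0.333139
  +F: nom +22.400 → Σnom=-67.910; wc +0.353/-0.353 → slack +1.456/-1.255; half-tol=0.353, Σhalf²=0.457748
  +G: nom +49.000 → Σnom=-18.910; wc +0.190/-0.170 → slack +1.646/-1.425; half-tol=0.180, Σhalf²=0.490148
  -H: nom -34.100 → Σnom=-53.010; wc +0.380/-0.380 → slack +2.026/-1.805; half-tol=0.380, Σhalf²=0.634548
Nominal = -53.010. Worst-case = [-53.010 - 1.805, -53.010 + 2.026] = [-54.815, -50.984]. RSS = √0.634548 = 0.797.

nominal=-53.010 wc=[-54.815,-50.984] rss=0.797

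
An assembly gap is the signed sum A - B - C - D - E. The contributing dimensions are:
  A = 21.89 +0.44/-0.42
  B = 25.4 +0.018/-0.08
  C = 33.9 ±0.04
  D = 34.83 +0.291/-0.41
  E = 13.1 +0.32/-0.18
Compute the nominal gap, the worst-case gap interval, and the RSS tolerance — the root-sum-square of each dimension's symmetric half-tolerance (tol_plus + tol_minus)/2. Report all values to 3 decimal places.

Stack each dimension's contribution:
  +A: nom +21.890 → Σnom=21.890; wc +0.440/-0.420 → slack +0.440/-0.420; half-tol=0.430, Σhalf²=0.184900
  -B: nom -25.400 → Σnom=-3.510; wc +0.080/-0.018 → slack +0.520/-0.438; half-tol=0.049, Σhalf²=0.187301
  -C: nom -33.900 → Σnom=-37.410; wc +0.040/-0.040 → slack +0.560/-0.478; half-tol=0.040, Σhalf²=0.188901
  -D: nom -34.830 → Σnom=-72.240; wc +0.410/-0.291 → slack +0.970/-0.769; half-tol=0.350, Σhalf²=0.311751
  -E: nom -13.100 → Σnom=-85.340; wc +0.180/-0.320 → slack +1.150/-1.089; half-tol=0.250, Σhalf²=0.374251
Nominal = -85.340. Worst-case = [-85.340 - 1.089, -85.340 + 1.150] = [-86.429, -84.190]. RSS = √0.374251 = 0.612.

nominal=-85.340 wc=[-86.429,-84.190] rss=0.612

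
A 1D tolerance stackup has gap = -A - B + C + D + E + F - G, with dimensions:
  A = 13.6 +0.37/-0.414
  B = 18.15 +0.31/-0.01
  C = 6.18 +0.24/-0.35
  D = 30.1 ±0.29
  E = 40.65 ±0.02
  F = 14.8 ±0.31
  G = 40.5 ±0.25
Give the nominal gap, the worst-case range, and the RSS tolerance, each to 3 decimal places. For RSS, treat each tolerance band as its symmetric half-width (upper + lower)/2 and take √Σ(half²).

Stack each dimension's contribution:
  -A: nom -13.600 → Σnom=-13.600; wc +0.414/-0.370 → slack +0.414/-0.370; half-tol=0.392, Σhalf²=0.153664
  -B: nom -18.150 → Σnom=-31.750; wc +0.010/-0.310 → slack +0.424/-0.680; half-tol=0.160, Σhalf²=0.179264
  +C: nom +6.180 → Σnom=-25.570; wc +0.240/-0.350 → slack +0.664/-1.030; half-tol=0.295, Σhalf²=0.266289
  +D: nom +30.100 → Σnom=4.530; wc +0.290/-0.290 → slack +0.954/-1.320; half-tol=0.290, Σhalf²=0.350389
  +E: nom +40.650 → Σnom=45.180; wc +0.020/-0.020 → slack +0.974/-1.340; half-tol=0.020, Σhalf²=0.350789
  +F: nom +14.800 → Σnom=59.980; wc +0.310/-0.310 → slack +1.284/-1.650; half-tol=0.310, Σhalf²=0.446889
  -G: nom -40.500 → Σnom=19.480; wc +0.250/-0.250 → slack +1.534/-1.900; half-tol=0.250, Σhalf²=0.509389
Nominal = 19.480. Worst-case = [19.480 - 1.900, 19.480 + 1.534] = [17.580, 21.014]. RSS = √0.509389 = 0.714.

nominal=19.480 wc=[17.580,21.014] rss=0.714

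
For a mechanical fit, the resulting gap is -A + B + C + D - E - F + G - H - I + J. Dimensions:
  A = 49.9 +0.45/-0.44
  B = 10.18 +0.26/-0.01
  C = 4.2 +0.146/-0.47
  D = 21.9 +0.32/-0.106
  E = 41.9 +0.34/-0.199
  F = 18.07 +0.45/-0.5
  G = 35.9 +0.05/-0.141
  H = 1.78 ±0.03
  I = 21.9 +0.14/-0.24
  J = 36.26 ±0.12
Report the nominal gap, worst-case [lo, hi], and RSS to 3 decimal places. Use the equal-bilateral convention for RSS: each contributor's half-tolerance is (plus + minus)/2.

Stack each dimension's contribution:
  -A: nom -49.900 → Σnom=-49.900; wc +0.440/-0.450 → slack +0.440/-0.450; half-tol=0.445, Σhalf²=0.198025
  +B: nom +10.180 → Σnom=-39.720; wc +0.260/-0.010 → slack +0.700/-0.460; half-tol=0.135, Σhalf²=0.216250
  +C: nom +4.200 → Σnom=-35.520; wc +0.146/-0.470 → slack +0.846/-0.930; half-tol=0.308, Σhalf²=0.311114
  +D: nom +21.900 → Σnom=-13.620; wc +0.320/-0.106 → slack +1.166/-1.036; half-tol=0.213, Σhalf²=0.356483
  -E: nom -41.900 → Σnom=-55.520; wc +0.199/-0.340 → slack +1.365/-1.376; half-tol=0.270, Σhalf²=0.429113
  -F: nom -18.070 → Σnom=-73.590; wc +0.500/-0.450 → slack +1.865/-1.826; half-tol=0.475, Σhalf²=0.654738
  +G: nom +35.900 → Σnom=-37.690; wc +0.050/-0.141 → slack +1.915/-1.967; half-tol=0.096, Σhalf²=0.663859
  -H: nom -1.780 → Σnom=-39.470; wc +0.030/-0.030 → slack +1.945/-1.997; half-tol=0.030, Σhalf²=0.664759
  -I: nom -21.900 → Σnom=-61.370; wc +0.240/-0.140 → slack +2.185/-2.137; half-tol=0.190, Σhalf²=0.700859
  +J: nom +36.260 → Σnom=-25.110; wc +0.120/-0.120 → slack +2.305/-2.257; half-tol=0.120, Σhalf²=0.715259
Nominal = -25.110. Worst-case = [-25.110 - 2.257, -25.110 + 2.305] = [-27.367, -22.805]. RSS = √0.715259 = 0.846.

nominal=-25.110 wc=[-27.367,-22.805] rss=0.846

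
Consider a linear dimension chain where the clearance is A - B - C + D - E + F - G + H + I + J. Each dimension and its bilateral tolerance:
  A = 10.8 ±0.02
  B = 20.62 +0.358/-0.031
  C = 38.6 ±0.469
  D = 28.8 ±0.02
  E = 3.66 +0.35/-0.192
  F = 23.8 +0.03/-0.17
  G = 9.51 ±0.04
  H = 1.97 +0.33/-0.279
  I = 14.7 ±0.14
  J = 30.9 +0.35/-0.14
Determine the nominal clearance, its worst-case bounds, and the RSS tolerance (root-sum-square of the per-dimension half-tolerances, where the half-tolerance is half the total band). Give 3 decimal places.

nominal=38.580 wc=[36.594,40.202] rss=0.718

Stack each dimension's contribution:
  +A: nom +10.800 → Σnom=10.800; wc +0.020/-0.020 → slack +0.020/-0.020; half-tol=0.020, Σhalf²=0.000400
  -B: nom -20.620 → Σnom=-9.820; wc +0.031/-0.358 → slack +0.051/-0.378; half-tol=0.195, Σhalf²=0.038230
  -C: nom -38.600 → Σnom=-48.420; wc +0.469/-0.469 → slack +0.520/-0.847; half-tol=0.469, Σhalf²=0.258191
  +D: nom +28.800 → Σnom=-19.620; wc +0.020/-0.020 → slack +0.540/-0.867; half-tol=0.020, Σhalf²=0.258591
  -E: nom -3.660 → Σnom=-23.280; wc +0.192/-0.350 → slack +0.732/-1.217; half-tol=0.271, Σhalf²=0.332032
  +F: nom +23.800 → Σnom=0.520; wc +0.030/-0.170 → slack +0.762/-1.387; half-tol=0.100, Σhalf²=0.342032
  -G: nom -9.510 → Σnom=-8.990; wc +0.040/-0.040 → slack +0.802/-1.427; half-tol=0.040, Σhalf²=0.343632
  +H: nom +1.970 → Σnom=-7.020; wc +0.330/-0.279 → slack +1.132/-1.706; half-tol=0.304, Σhalf²=0.436353
  +I: nom +14.700 → Σnom=7.680; wc +0.140/-0.140 → slack +1.272/-1.846; half-tol=0.140, Σhalf²=0.455953
  +J: nom +30.900 → Σnom=38.580; wc +0.350/-0.140 → slack +1.622/-1.986; half-tol=0.245, Σhalf²=0.515977
Nominal = 38.580. Worst-case = [38.580 - 1.986, 38.580 + 1.622] = [36.594, 40.202]. RSS = √0.515977 = 0.718.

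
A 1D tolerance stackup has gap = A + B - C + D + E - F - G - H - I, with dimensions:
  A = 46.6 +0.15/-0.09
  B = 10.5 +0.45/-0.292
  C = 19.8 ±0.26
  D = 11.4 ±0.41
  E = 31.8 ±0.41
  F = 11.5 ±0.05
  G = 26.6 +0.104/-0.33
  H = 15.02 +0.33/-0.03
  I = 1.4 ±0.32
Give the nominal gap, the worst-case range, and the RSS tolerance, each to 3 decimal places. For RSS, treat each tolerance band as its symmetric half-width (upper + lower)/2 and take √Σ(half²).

Stack each dimension's contribution:
  +A: nom +46.600 → Σnom=46.600; wc +0.150/-0.090 → slack +0.150/-0.090; half-tol=0.120, Σhalf²=0.014400
  +B: nom +10.500 → Σnom=57.100; wc +0.450/-0.292 → slack +0.600/-0.382; half-tol=0.371, Σhalf²=0.152041
  -C: nom -19.800 → Σnom=37.300; wc +0.260/-0.260 → slack +0.860/-0.642; half-tol=0.260, Σhalf²=0.219641
  +D: nom +11.400 → Σnom=48.700; wc +0.410/-0.410 → slack +1.270/-1.052; half-tol=0.410, Σhalf²=0.387741
  +E: nom +31.800 → Σnom=80.500; wc +0.410/-0.410 → slack +1.680/-1.462; half-tol=0.410, Σhalf²=0.555841
  -F: nom -11.500 → Σnom=69.000; wc +0.050/-0.050 → slack +1.730/-1.512; half-tol=0.050, Σhalf²=0.558341
  -G: nom -26.600 → Σnom=42.400; wc +0.330/-0.104 → slack +2.060/-1.616; half-tol=0.217, Σhalf²=0.605430
  -H: nom -15.020 → Σnom=27.380; wc +0.030/-0.330 → slack +2.090/-1.946; half-tol=0.180, Σhalf²=0.637830
  -I: nom -1.400 → Σnom=25.980; wc +0.320/-0.320 → slack +2.410/-2.266; half-tol=0.320, Σhalf²=0.740230
Nominal = 25.980. Worst-case = [25.980 - 2.266, 25.980 + 2.410] = [23.714, 28.390]. RSS = √0.740230 = 0.860.

nominal=25.980 wc=[23.714,28.390] rss=0.860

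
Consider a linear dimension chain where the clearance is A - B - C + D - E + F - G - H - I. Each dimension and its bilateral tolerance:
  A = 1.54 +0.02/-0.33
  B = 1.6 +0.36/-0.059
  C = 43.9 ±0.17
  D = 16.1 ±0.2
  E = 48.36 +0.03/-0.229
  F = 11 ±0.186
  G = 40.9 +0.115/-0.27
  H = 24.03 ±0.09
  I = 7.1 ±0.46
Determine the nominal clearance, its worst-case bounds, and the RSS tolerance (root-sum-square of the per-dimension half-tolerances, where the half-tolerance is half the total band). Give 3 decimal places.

nominal=-137.250 wc=[-139.191,-135.566] rss=0.672

Stack each dimension's contribution:
  +A: nom +1.540 → Σnom=1.540; wc +0.020/-0.330 → slack +0.020/-0.330; half-tol=0.175, Σhalf²=0.030625
  -B: nom -1.600 → Σnom=-0.060; wc +0.059/-0.360 → slack +0.079/-0.690; half-tol=0.209, Σhalf²=0.074515
  -C: nom -43.900 → Σnom=-43.960; wc +0.170/-0.170 → slack +0.249/-0.860; half-tol=0.170, Σhalf²=0.103415
  +D: nom +16.100 → Σnom=-27.860; wc +0.200/-0.200 → slack +0.449/-1.060; half-tol=0.200, Σhalf²=0.143415
  -E: nom -48.360 → Σnom=-76.220; wc +0.229/-0.030 → slack +0.678/-1.090; half-tol=0.130, Σhalf²=0.160186
  +F: nom +11.000 → Σnom=-65.220; wc +0.186/-0.186 → slack +0.864/-1.276; half-tol=0.186, Σhalf²=0.194782
  -G: nom -40.900 → Σnom=-106.120; wc +0.270/-0.115 → slack +1.134/-1.391; half-tol=0.193, Σhalf²=0.231838
  -H: nom -24.030 → Σnom=-130.150; wc +0.090/-0.090 → slack +1.224/-1.481; half-tol=0.090, Σhalf²=0.239938
  -I: nom -7.100 → Σnom=-137.250; wc +0.460/-0.460 → slack +1.684/-1.941; half-tol=0.460, Σhalf²=0.451538
Nominal = -137.250. Worst-case = [-137.250 - 1.941, -137.250 + 1.684] = [-139.191, -135.566]. RSS = √0.451538 = 0.672.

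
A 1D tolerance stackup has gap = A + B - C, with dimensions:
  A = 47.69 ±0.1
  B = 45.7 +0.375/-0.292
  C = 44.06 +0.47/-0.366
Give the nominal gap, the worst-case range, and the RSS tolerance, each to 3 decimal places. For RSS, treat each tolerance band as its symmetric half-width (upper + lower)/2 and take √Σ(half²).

nominal=49.330 wc=[48.468,50.171] rss=0.544

Stack each dimension's contribution:
  +A: nom +47.690 → Σnom=47.690; wc +0.100/-0.100 → slack +0.100/-0.100; half-tol=0.100, Σhalf²=0.010000
  +B: nom +45.700 → Σnom=93.390; wc +0.375/-0.292 → slack +0.475/-0.392; half-tol=0.334, Σhalf²=0.121222
  -C: nom -44.060 → Σnom=49.330; wc +0.366/-0.470 → slack +0.841/-0.862; half-tol=0.418, Σhalf²=0.295946
Nominal = 49.330. Worst-case = [49.330 - 0.862, 49.330 + 0.841] = [48.468, 50.171]. RSS = √0.295946 = 0.544.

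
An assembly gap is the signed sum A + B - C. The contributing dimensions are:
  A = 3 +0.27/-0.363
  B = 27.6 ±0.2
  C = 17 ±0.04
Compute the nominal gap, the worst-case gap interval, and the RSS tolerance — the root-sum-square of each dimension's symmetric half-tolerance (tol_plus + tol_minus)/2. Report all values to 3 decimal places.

Stack each dimension's contribution:
  +A: nom +3.000 → Σnom=3.000; wc +0.270/-0.363 → slack +0.270/-0.363; half-tol=0.317, Σhalf²=0.100172
  +B: nom +27.600 → Σnom=30.600; wc +0.200/-0.200 → slack +0.470/-0.563; half-tol=0.200, Σhalf²=0.140172
  -C: nom -17.000 → Σnom=13.600; wc +0.040/-0.040 → slack +0.510/-0.603; half-tol=0.040, Σhalf²=0.141772
Nominal = 13.600. Worst-case = [13.600 - 0.603, 13.600 + 0.510] = [12.997, 14.110]. RSS = √0.141772 = 0.377.

nominal=13.600 wc=[12.997,14.110] rss=0.377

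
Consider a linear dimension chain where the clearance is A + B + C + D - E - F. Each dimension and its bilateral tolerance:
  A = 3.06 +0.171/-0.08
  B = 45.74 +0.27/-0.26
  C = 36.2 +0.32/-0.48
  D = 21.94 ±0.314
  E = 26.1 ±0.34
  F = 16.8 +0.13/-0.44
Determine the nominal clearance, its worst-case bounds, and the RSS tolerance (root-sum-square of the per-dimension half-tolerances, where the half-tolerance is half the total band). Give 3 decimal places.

nominal=64.040 wc=[62.436,65.895] rss=0.736

Stack each dimension's contribution:
  +A: nom +3.060 → Σnom=3.060; wc +0.171/-0.080 → slack +0.171/-0.080; half-tol=0.126, Σhalf²=0.015750
  +B: nom +45.740 → Σnom=48.800; wc +0.270/-0.260 → slack +0.441/-0.340; half-tol=0.265, Σhalf²=0.085975
  +C: nom +36.200 → Σnom=85.000; wc +0.320/-0.480 → slack +0.761/-0.820; half-tol=0.400, Σhalf²=0.245975
  +D: nom +21.940 → Σnom=106.940; wc +0.314/-0.314 → slack +1.075/-1.134; half-tol=0.314, Σhalf²=0.344571
  -E: nom -26.100 → Σnom=80.840; wc +0.340/-0.340 → slack +1.415/-1.474; half-tol=0.340, Σhalf²=0.460171
  -F: nom -16.800 → Σnom=64.040; wc +0.440/-0.130 → slack +1.855/-1.604; half-tol=0.285, Σhalf²=0.541396
Nominal = 64.040. Worst-case = [64.040 - 1.604, 64.040 + 1.855] = [62.436, 65.895]. RSS = √0.541396 = 0.736.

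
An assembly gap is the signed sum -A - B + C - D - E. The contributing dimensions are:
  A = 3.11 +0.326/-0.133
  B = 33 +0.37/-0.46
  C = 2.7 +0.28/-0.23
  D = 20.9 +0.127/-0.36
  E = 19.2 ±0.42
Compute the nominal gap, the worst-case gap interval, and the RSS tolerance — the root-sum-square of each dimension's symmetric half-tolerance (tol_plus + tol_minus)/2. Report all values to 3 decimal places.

nominal=-73.510 wc=[-74.983,-71.857] rss=0.725

Stack each dimension's contribution:
  -A: nom -3.110 → Σnom=-3.110; wc +0.133/-0.326 → slack +0.133/-0.326; half-tol=0.230, Σhalf²=0.052670
  -B: nom -33.000 → Σnom=-36.110; wc +0.460/-0.370 → slack +0.593/-0.696; half-tol=0.415, Σhalf²=0.224895
  +C: nom +2.700 → Σnom=-33.410; wc +0.280/-0.230 → slack +0.873/-0.926; half-tol=0.255, Σhalf²=0.289920
  -D: nom -20.900 → Σnom=-54.310; wc +0.360/-0.127 → slack +1.233/-1.053; half-tol=0.243, Σhalf²=0.349212
  -E: nom -19.200 → Σnom=-73.510; wc +0.420/-0.420 → slack +1.653/-1.473; half-tol=0.420, Σhalf²=0.525612
Nominal = -73.510. Worst-case = [-73.510 - 1.473, -73.510 + 1.653] = [-74.983, -71.857]. RSS = √0.525612 = 0.725.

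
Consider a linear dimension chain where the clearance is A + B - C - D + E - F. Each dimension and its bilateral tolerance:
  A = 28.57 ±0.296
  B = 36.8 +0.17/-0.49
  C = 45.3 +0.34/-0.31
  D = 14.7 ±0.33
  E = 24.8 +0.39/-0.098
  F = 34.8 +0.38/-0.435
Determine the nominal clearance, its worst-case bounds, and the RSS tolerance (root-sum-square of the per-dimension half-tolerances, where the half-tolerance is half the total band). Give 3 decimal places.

nominal=-4.630 wc=[-6.564,-2.699] rss=0.798

Stack each dimension's contribution:
  +A: nom +28.570 → Σnom=28.570; wc +0.296/-0.296 → slack +0.296/-0.296; half-tol=0.296, Σhalf²=0.087616
  +B: nom +36.800 → Σnom=65.370; wc +0.170/-0.490 → slack +0.466/-0.786; half-tol=0.330, Σhalf²=0.196516
  -C: nom -45.300 → Σnom=20.070; wc +0.310/-0.340 → slack +0.776/-1.126; half-tol=0.325, Σhalf²=0.302141
  -D: nom -14.700 → Σnom=5.370; wc +0.330/-0.330 → slack +1.106/-1.456; half-tol=0.330, Σhalf²=0.411041
  +E: nom +24.800 → Σnom=30.170; wc +0.390/-0.098 → slack +1.496/-1.554; half-tol=0.244, Σhalf²=0.470577
  -F: nom -34.800 → Σnom=-4.630; wc +0.435/-0.380 → slack +1.931/-1.934; half-tol=0.407, Σhalf²=0.636633
Nominal = -4.630. Worst-case = [-4.630 - 1.934, -4.630 + 1.931] = [-6.564, -2.699]. RSS = √0.636633 = 0.798.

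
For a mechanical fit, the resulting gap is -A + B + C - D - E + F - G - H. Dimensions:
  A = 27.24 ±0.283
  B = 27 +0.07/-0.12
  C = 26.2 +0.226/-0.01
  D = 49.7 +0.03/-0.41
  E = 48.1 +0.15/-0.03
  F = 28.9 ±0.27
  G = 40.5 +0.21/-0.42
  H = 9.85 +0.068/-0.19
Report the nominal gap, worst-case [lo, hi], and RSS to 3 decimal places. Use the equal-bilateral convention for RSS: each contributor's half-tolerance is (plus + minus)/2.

nominal=-93.290 wc=[-94.431,-91.391] rss=0.590

Stack each dimension's contribution:
  -A: nom -27.240 → Σnom=-27.240; wc +0.283/-0.283 → slack +0.283/-0.283; half-tol=0.283, Σhalf²=0.080089
  +B: nom +27.000 → Σnom=-0.240; wc +0.070/-0.120 → slack +0.353/-0.403; half-tol=0.095, Σhalf²=0.089114
  +C: nom +26.200 → Σnom=25.960; wc +0.226/-0.010 → slack +0.579/-0.413; half-tol=0.118, Σhalf²=0.103038
  -D: nom -49.700 → Σnom=-23.740; wc +0.410/-0.030 → slack +0.989/-0.443; half-tol=0.220, Σhalf²=0.151438
  -E: nom -48.100 → Σnom=-71.840; wc +0.030/-0.150 → slack +1.019/-0.593; half-tol=0.090, Σhalf²=0.159538
  +F: nom +28.900 → Σnom=-42.940; wc +0.270/-0.270 → slack +1.289/-0.863; half-tol=0.270, Σhalf²=0.232438
  -G: nom -40.500 → Σnom=-83.440; wc +0.420/-0.210 → slack +1.709/-1.073; half-tol=0.315, Σhalf²=0.331663
  -H: nom -9.850 → Σnom=-93.290; wc +0.190/-0.068 → slack +1.899/-1.141; half-tol=0.129, Σhalf²=0.348304
Nominal = -93.290. Worst-case = [-93.290 - 1.141, -93.290 + 1.899] = [-94.431, -91.391]. RSS = √0.348304 = 0.590.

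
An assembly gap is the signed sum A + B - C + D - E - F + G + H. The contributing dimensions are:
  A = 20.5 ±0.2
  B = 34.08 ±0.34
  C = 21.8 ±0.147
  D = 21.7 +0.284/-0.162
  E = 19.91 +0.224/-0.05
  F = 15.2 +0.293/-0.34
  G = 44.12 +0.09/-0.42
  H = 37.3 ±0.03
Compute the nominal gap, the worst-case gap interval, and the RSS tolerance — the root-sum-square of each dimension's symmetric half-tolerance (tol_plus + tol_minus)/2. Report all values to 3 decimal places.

Stack each dimension's contribution:
  +A: nom +20.500 → Σnom=20.500; wc +0.200/-0.200 → slack +0.200/-0.200; half-tol=0.200, Σhalf²=0.040000
  +B: nom +34.080 → Σnom=54.580; wc +0.340/-0.340 → slack +0.540/-0.540; half-tol=0.340, Σhalf²=0.155600
  -C: nom -21.800 → Σnom=32.780; wc +0.147/-0.147 → slack +0.687/-0.687; half-tol=0.147, Σhalf²=0.177209
  +D: nom +21.700 → Σnom=54.480; wc +0.284/-0.162 → slack +0.971/-0.849; half-tol=0.223, Σhalf²=0.226938
  -E: nom -19.910 → Σnom=34.570; wc +0.050/-0.224 → slack +1.021/-1.073; half-tol=0.137, Σhalf²=0.245707
  -F: nom -15.200 → Σnom=19.370; wc +0.340/-0.293 → slack +1.361/-1.366; half-tol=0.317, Σhalf²=0.345879
  +G: nom +44.120 → Σnom=63.490; wc +0.090/-0.420 → slack +1.451/-1.786; half-tol=0.255, Σhalf²=0.410904
  +H: nom +37.300 → Σnom=100.790; wc +0.030/-0.030 → slack +1.481/-1.816; half-tol=0.030, Σhalf²=0.411804
Nominal = 100.790. Worst-case = [100.790 - 1.816, 100.790 + 1.481] = [98.974, 102.271]. RSS = √0.411804 = 0.642.

nominal=100.790 wc=[98.974,102.271] rss=0.642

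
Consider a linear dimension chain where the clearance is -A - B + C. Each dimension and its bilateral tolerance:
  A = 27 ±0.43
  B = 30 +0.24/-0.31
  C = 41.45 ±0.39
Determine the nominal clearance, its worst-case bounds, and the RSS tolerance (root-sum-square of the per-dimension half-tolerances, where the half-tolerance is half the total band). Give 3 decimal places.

Stack each dimension's contribution:
  -A: nom -27.000 → Σnom=-27.000; wc +0.430/-0.430 → slack +0.430/-0.430; half-tol=0.430, Σhalf²=0.184900
  -B: nom -30.000 → Σnom=-57.000; wc +0.310/-0.240 → slack +0.740/-0.670; half-tol=0.275, Σhalf²=0.260525
  +C: nom +41.450 → Σnom=-15.550; wc +0.390/-0.390 → slack +1.130/-1.060; half-tol=0.390, Σhalf²=0.412625
Nominal = -15.550. Worst-case = [-15.550 - 1.060, -15.550 + 1.130] = [-16.610, -14.420]. RSS = √0.412625 = 0.642.

nominal=-15.550 wc=[-16.610,-14.420] rss=0.642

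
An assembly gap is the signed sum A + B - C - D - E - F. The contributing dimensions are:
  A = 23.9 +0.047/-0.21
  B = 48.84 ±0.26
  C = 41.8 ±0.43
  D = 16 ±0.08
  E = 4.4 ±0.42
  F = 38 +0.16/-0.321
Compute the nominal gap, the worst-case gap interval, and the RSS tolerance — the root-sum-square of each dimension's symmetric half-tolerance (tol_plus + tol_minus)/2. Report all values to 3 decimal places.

Stack each dimension's contribution:
  +A: nom +23.900 → Σnom=23.900; wc +0.047/-0.210 → slack +0.047/-0.210; half-tol=0.129, Σhalf²=0.016512
  +B: nom +48.840 → Σnom=72.740; wc +0.260/-0.260 → slack +0.307/-0.470; half-tol=0.260, Σhalf²=0.084112
  -C: nom -41.800 → Σnom=30.940; wc +0.430/-0.430 → slack +0.737/-0.900; half-tol=0.430, Σhalf²=0.269012
  -D: nom -16.000 → Σnom=14.940; wc +0.080/-0.080 → slack +0.817/-0.980; half-tol=0.080, Σhalf²=0.275412
  -E: nom -4.400 → Σnom=10.540; wc +0.420/-0.420 → slack +1.237/-1.400; half-tol=0.420, Σhalf²=0.451812
  -F: nom -38.000 → Σnom=-27.460; wc +0.321/-0.160 → slack +1.558/-1.560; half-tol=0.240, Σhalf²=0.509652
Nominal = -27.460. Worst-case = [-27.460 - 1.560, -27.460 + 1.558] = [-29.020, -25.902]. RSS = √0.509652 = 0.714.

nominal=-27.460 wc=[-29.020,-25.902] rss=0.714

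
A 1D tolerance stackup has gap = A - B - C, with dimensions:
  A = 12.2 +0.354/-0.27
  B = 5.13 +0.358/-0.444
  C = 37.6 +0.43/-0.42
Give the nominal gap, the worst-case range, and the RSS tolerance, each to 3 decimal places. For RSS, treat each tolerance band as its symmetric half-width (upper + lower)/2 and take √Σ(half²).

nominal=-30.530 wc=[-31.588,-29.312] rss=0.662

Stack each dimension's contribution:
  +A: nom +12.200 → Σnom=12.200; wc +0.354/-0.270 → slack +0.354/-0.270; half-tol=0.312, Σhalf²=0.097344
  -B: nom -5.130 → Σnom=7.070; wc +0.444/-0.358 → slack +0.798/-0.628; half-tol=0.401, Σhalf²=0.258145
  -C: nom -37.600 → Σnom=-30.530; wc +0.420/-0.430 → slack +1.218/-1.058; half-tol=0.425, Σhalf²=0.438770
Nominal = -30.530. Worst-case = [-30.530 - 1.058, -30.530 + 1.218] = [-31.588, -29.312]. RSS = √0.438770 = 0.662.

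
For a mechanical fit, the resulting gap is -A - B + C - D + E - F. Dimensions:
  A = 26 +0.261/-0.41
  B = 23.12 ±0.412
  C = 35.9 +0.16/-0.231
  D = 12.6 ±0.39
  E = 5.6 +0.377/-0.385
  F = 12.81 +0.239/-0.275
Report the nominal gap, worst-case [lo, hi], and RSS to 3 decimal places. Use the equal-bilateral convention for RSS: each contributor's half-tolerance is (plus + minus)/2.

Stack each dimension's contribution:
  -A: nom -26.000 → Σnom=-26.000; wc +0.410/-0.261 → slack +0.410/-0.261; half-tol=0.336, Σhalf²=0.112560
  -B: nom -23.120 → Σnom=-49.120; wc +0.412/-0.412 → slack +0.822/-0.673; half-tol=0.412, Σhalf²=0.282304
  +C: nom +35.900 → Σnom=-13.220; wc +0.160/-0.231 → slack +0.982/-0.904; half-tol=0.196, Σhalf²=0.320524
  -D: nom -12.600 → Σnom=-25.820; wc +0.390/-0.390 → slack +1.372/-1.294; half-tol=0.390, Σhalf²=0.472625
  +E: nom +5.600 → Σnom=-20.220; wc +0.377/-0.385 → slack +1.749/-1.679; half-tol=0.381, Σhalf²=0.617785
  -F: nom -12.810 → Σnom=-33.030; wc +0.275/-0.239 → slack +2.024/-1.918; half-tol=0.257, Σhalf²=0.683835
Nominal = -33.030. Worst-case = [-33.030 - 1.918, -33.030 + 2.024] = [-34.948, -31.006]. RSS = √0.683835 = 0.827.

nominal=-33.030 wc=[-34.948,-31.006] rss=0.827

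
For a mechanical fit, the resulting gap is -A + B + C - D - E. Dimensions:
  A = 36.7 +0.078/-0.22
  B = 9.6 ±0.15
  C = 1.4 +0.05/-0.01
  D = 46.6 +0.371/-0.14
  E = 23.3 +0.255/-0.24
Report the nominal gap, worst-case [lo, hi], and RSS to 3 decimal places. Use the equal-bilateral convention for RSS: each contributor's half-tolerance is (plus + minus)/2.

nominal=-95.600 wc=[-96.464,-94.800] rss=0.415

Stack each dimension's contribution:
  -A: nom -36.700 → Σnom=-36.700; wc +0.220/-0.078 → slack +0.220/-0.078; half-tol=0.149, Σhalf²=0.022201
  +B: nom +9.600 → Σnom=-27.100; wc +0.150/-0.150 → slack +0.370/-0.228; half-tol=0.150, Σhalf²=0.044701
  +C: nom +1.400 → Σnom=-25.700; wc +0.050/-0.010 → slack +0.420/-0.238; half-tol=0.030, Σhalf²=0.045601
  -D: nom -46.600 → Σnom=-72.300; wc +0.140/-0.371 → slack +0.560/-0.609; half-tol=0.256, Σhalf²=0.110881
  -E: nom -23.300 → Σnom=-95.600; wc +0.240/-0.255 → slack +0.800/-0.864; half-tol=0.247, Σhalf²=0.172137
Nominal = -95.600. Worst-case = [-95.600 - 0.864, -95.600 + 0.800] = [-96.464, -94.800]. RSS = √0.172137 = 0.415.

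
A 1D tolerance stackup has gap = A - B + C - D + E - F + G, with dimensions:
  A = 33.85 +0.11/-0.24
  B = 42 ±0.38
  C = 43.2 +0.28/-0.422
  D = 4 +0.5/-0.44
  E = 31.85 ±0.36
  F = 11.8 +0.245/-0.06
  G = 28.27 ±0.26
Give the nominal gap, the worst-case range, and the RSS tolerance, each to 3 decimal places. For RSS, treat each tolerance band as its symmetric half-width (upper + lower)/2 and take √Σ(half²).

Stack each dimension's contribution:
  +A: nom +33.850 → Σnom=33.850; wc +0.110/-0.240 → slack +0.110/-0.240; half-tol=0.175, Σhalf²=0.030625
  -B: nom -42.000 → Σnom=-8.150; wc +0.380/-0.380 → slack +0.490/-0.620; half-tol=0.380, Σhalf²=0.175025
  +C: nom +43.200 → Σnom=35.050; wc +0.280/-0.422 → slack +0.770/-1.042; half-tol=0.351, Σhalf²=0.298226
  -D: nom -4.000 → Σnom=31.050; wc +0.440/-0.500 → slack +1.210/-1.542; half-tol=0.470, Σhalf²=0.519126
  +E: nom +31.850 → Σnom=62.900; wc +0.360/-0.360 → slack +1.570/-1.902; half-tol=0.360, Σhalf²=0.648726
  -F: nom -11.800 → Σnom=51.100; wc +0.060/-0.245 → slack +1.630/-2.147; half-tol=0.152, Σhalf²=0.671982
  +G: nom +28.270 → Σnom=79.370; wc +0.260/-0.260 → slack +1.890/-2.407; half-tol=0.260, Σhalf²=0.739582
Nominal = 79.370. Worst-case = [79.370 - 2.407, 79.370 + 1.890] = [76.963, 81.260]. RSS = √0.739582 = 0.860.

nominal=79.370 wc=[76.963,81.260] rss=0.860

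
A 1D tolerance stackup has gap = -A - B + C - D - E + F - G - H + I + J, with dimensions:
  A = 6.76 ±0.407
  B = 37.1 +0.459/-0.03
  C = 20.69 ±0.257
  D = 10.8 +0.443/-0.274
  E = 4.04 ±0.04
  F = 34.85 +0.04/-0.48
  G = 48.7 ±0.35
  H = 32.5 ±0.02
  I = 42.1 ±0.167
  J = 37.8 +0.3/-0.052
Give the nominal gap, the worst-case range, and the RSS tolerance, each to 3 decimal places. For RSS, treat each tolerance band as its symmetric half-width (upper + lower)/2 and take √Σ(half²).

nominal=-4.460 wc=[-7.135,-2.575] rss=0.819

Stack each dimension's contribution:
  -A: nom -6.760 → Σnom=-6.760; wc +0.407/-0.407 → slack +0.407/-0.407; half-tol=0.407, Σhalf²=0.165649
  -B: nom -37.100 → Σnom=-43.860; wc +0.030/-0.459 → slack +0.437/-0.866; half-tol=0.244, Σhalf²=0.225429
  +C: nom +20.690 → Σnom=-23.170; wc +0.257/-0.257 → slack +0.694/-1.123; half-tol=0.257, Σhalf²=0.291478
  -D: nom -10.800 → Σnom=-33.970; wc +0.274/-0.443 → slack +0.968/-1.566; half-tol=0.359, Σhalf²=0.420000
  -E: nom -4.040 → Σnom=-38.010; wc +0.040/-0.040 → slack +1.008/-1.606; half-tol=0.040, Σhalf²=0.421600
  +F: nom +34.850 → Σnom=-3.160; wc +0.040/-0.480 → slack +1.048/-2.086; half-tol=0.260, Σhalf²=0.489200
  -G: nom -48.700 → Σnom=-51.860; wc +0.350/-0.350 → slack +1.398/-2.436; half-tol=0.350, Σhalf²=0.611700
  -H: nom -32.500 → Σnom=-84.360; wc +0.020/-0.020 → slack +1.418/-2.456; half-tol=0.020, Σhalf²=0.612100
  +I: nom +42.100 → Σnom=-42.260; wc +0.167/-0.167 → slack +1.585/-2.623; half-tol=0.167, Σhalf²=0.639989
  +J: nom +37.800 → Σnom=-4.460; wc +0.300/-0.052 → slack +1.885/-2.675; half-tol=0.176, Σhalf²=0.670965
Nominal = -4.460. Worst-case = [-4.460 - 2.675, -4.460 + 1.885] = [-7.135, -2.575]. RSS = √0.670965 = 0.819.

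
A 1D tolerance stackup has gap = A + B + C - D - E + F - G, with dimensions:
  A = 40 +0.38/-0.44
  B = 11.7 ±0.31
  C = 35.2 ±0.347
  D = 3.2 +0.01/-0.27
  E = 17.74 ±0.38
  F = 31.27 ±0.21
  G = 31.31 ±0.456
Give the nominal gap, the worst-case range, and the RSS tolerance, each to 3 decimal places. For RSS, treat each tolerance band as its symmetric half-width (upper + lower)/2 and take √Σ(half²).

nominal=65.920 wc=[63.767,68.273] rss=0.895

Stack each dimension's contribution:
  +A: nom +40.000 → Σnom=40.000; wc +0.380/-0.440 → slack +0.380/-0.440; half-tol=0.410, Σhalf²=0.168100
  +B: nom +11.700 → Σnom=51.700; wc +0.310/-0.310 → slack +0.690/-0.750; half-tol=0.310, Σhalf²=0.264200
  +C: nom +35.200 → Σnom=86.900; wc +0.347/-0.347 → slack +1.037/-1.097; half-tol=0.347, Σhalf²=0.384609
  -D: nom -3.200 → Σnom=83.700; wc +0.270/-0.010 → slack +1.307/-1.107; half-tol=0.140, Σhalf²=0.404209
  -E: nom -17.740 → Σnom=65.960; wc +0.380/-0.380 → slack +1.687/-1.487; half-tol=0.380, Σhalf²=0.548609
  +F: nom +31.270 → Σnom=97.230; wc +0.210/-0.210 → slack +1.897/-1.697; half-tol=0.210, Σhalf²=0.592709
  -G: nom -31.310 → Σnom=65.920; wc +0.456/-0.456 → slack +2.353/-2.153; half-tol=0.456, Σhalf²=0.800645
Nominal = 65.920. Worst-case = [65.920 - 2.153, 65.920 + 2.353] = [63.767, 68.273]. RSS = √0.800645 = 0.895.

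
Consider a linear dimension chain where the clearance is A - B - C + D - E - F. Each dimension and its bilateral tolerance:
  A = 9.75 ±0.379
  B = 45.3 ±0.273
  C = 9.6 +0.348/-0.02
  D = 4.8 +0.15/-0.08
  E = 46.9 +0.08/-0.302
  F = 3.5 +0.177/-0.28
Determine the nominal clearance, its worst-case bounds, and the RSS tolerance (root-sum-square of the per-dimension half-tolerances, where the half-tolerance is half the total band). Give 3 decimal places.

Stack each dimension's contribution:
  +A: nom +9.750 → Σnom=9.750; wc +0.379/-0.379 → slack +0.379/-0.379; half-tol=0.379, Σhalf²=0.143641
  -B: nom -45.300 → Σnom=-35.550; wc +0.273/-0.273 → slack +0.652/-0.652; half-tol=0.273, Σhalf²=0.218170
  -C: nom -9.600 → Σnom=-45.150; wc +0.020/-0.348 → slack +0.672/-1.000; half-tol=0.184, Σhalf²=0.252026
  +D: nom +4.800 → Σnom=-40.350; wc +0.150/-0.080 → slack +0.822/-1.080; half-tol=0.115, Σhalf²=0.265251
  -E: nom -46.900 → Σnom=-87.250; wc +0.302/-0.080 → slack +1.124/-1.160; half-tol=0.191, Σhalf²=0.301732
  -F: nom -3.500 → Σnom=-90.750; wc +0.280/-0.177 → slack +1.404/-1.337; half-tol=0.229, Σhalf²=0.353944
Nominal = -90.750. Worst-case = [-90.750 - 1.337, -90.750 + 1.404] = [-92.087, -89.346]. RSS = √0.353944 = 0.595.

nominal=-90.750 wc=[-92.087,-89.346] rss=0.595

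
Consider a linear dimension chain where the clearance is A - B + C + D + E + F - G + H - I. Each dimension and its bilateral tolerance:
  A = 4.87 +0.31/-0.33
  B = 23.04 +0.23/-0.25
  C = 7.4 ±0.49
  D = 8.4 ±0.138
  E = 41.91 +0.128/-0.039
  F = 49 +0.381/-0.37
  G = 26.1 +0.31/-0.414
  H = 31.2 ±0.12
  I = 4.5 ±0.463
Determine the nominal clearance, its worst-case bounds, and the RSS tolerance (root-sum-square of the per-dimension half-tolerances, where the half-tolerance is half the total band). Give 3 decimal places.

nominal=89.140 wc=[86.650,91.834] rss=0.963

Stack each dimension's contribution:
  +A: nom +4.870 → Σnom=4.870; wc +0.310/-0.330 → slack +0.310/-0.330; half-tol=0.320, Σhalf²=0.102400
  -B: nom -23.040 → Σnom=-18.170; wc +0.250/-0.230 → slack +0.560/-0.560; half-tol=0.240, Σhalf²=0.160000
  +C: nom +7.400 → Σnom=-10.770; wc +0.490/-0.490 → slack +1.050/-1.050; half-tol=0.490, Σhalf²=0.400100
  +D: nom +8.400 → Σnom=-2.370; wc +0.138/-0.138 → slack +1.188/-1.188; half-tol=0.138, Σhalf²=0.419144
  +E: nom +41.910 → Σnom=39.540; wc +0.128/-0.039 → slack +1.316/-1.227; half-tol=0.084, Σhalf²=0.426116
  +F: nom +49.000 → Σnom=88.540; wc +0.381/-0.370 → slack +1.697/-1.597; half-tol=0.376, Σhalf²=0.567117
  -G: nom -26.100 → Σnom=62.440; wc +0.414/-0.310 → slack +2.111/-1.907; half-tol=0.362, Σhalf²=0.698160
  +H: nom +31.200 → Σnom=93.640; wc +0.120/-0.120 → slack +2.231/-2.027; half-tol=0.120, Σhalf²=0.712560
  -I: nom -4.500 → Σnom=89.140; wc +0.463/-0.463 → slack +2.694/-2.490; half-tol=0.463, Σhalf²=0.926929
Nominal = 89.140. Worst-case = [89.140 - 2.490, 89.140 + 2.694] = [86.650, 91.834]. RSS = √0.926929 = 0.963.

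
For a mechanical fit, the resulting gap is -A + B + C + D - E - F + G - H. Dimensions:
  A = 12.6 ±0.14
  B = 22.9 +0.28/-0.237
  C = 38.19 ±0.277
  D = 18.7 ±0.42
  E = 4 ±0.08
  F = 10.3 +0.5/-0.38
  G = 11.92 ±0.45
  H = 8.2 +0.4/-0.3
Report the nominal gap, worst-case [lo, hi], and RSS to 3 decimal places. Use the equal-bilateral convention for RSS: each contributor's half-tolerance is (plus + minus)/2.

nominal=56.610 wc=[54.106,58.937] rss=0.930

Stack each dimension's contribution:
  -A: nom -12.600 → Σnom=-12.600; wc +0.140/-0.140 → slack +0.140/-0.140; half-tol=0.140, Σhalf²=0.019600
  +B: nom +22.900 → Σnom=10.300; wc +0.280/-0.237 → slack +0.420/-0.377; half-tol=0.259, Σhalf²=0.086422
  +C: nom +38.190 → Σnom=48.490; wc +0.277/-0.277 → slack +0.697/-0.654; half-tol=0.277, Σhalf²=0.163151
  +D: nom +18.700 → Σnom=67.190; wc +0.420/-0.420 → slack +1.117/-1.074; half-tol=0.420, Σhalf²=0.339551
  -E: nom -4.000 → Σnom=63.190; wc +0.080/-0.080 → slack +1.197/-1.154; half-tol=0.080, Σhalf²=0.345951
  -F: nom -10.300 → Σnom=52.890; wc +0.380/-0.500 → slack +1.577/-1.654; half-tol=0.440, Σhalf²=0.539551
  +G: nom +11.920 → Σnom=64.810; wc +0.450/-0.450 → slack +2.027/-2.104; half-tol=0.450, Σhalf²=0.742051
  -H: nom -8.200 → Σnom=56.610; wc +0.300/-0.400 → slack +2.327/-2.504; half-tol=0.350, Σhalf²=0.864551
Nominal = 56.610. Worst-case = [56.610 - 2.504, 56.610 + 2.327] = [54.106, 58.937]. RSS = √0.864551 = 0.930.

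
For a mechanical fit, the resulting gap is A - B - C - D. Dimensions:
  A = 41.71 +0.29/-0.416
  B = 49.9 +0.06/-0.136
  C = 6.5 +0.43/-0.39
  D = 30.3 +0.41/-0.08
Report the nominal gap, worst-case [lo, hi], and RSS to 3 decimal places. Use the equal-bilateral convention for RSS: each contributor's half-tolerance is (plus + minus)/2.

nominal=-44.990 wc=[-46.306,-44.094] rss=0.602

Stack each dimension's contribution:
  +A: nom +41.710 → Σnom=41.710; wc +0.290/-0.416 → slack +0.290/-0.416; half-tol=0.353, Σhalf²=0.124609
  -B: nom -49.900 → Σnom=-8.190; wc +0.136/-0.060 → slack +0.426/-0.476; half-tol=0.098, Σhalf²=0.134213
  -C: nom -6.500 → Σnom=-14.690; wc +0.390/-0.430 → slack +0.816/-0.906; half-tol=0.410, Σhalf²=0.302313
  -D: nom -30.300 → Σnom=-44.990; wc +0.080/-0.410 → slack +0.896/-1.316; half-tol=0.245, Σhalf²=0.362338
Nominal = -44.990. Worst-case = [-44.990 - 1.316, -44.990 + 0.896] = [-46.306, -44.094]. RSS = √0.362338 = 0.602.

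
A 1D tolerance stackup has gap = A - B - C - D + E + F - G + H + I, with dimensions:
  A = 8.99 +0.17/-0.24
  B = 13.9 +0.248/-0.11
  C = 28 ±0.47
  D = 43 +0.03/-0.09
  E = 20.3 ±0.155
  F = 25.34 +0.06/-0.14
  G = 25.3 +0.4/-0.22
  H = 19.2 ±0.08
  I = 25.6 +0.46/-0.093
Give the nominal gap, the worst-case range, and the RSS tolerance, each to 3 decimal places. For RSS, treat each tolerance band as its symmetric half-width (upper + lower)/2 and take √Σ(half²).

Stack each dimension's contribution:
  +A: nom +8.990 → Σnom=8.990; wc +0.170/-0.240 → slack +0.170/-0.240; half-tol=0.205, Σhalf²=0.042025
  -B: nom -13.900 → Σnom=-4.910; wc +0.110/-0.248 → slack +0.280/-0.488; half-tol=0.179, Σhalf²=0.074066
  -C: nom -28.000 → Σnom=-32.910; wc +0.470/-0.470 → slack +0.750/-0.958; half-tol=0.470, Σhalf²=0.294966
  -D: nom -43.000 → Σnom=-75.910; wc +0.090/-0.030 → slack +0.840/-0.988; half-tol=0.060, Σhalf²=0.298566
  +E: nom +20.300 → Σnom=-55.610; wc +0.155/-0.155 → slack +0.995/-1.143; half-tol=0.155, Σhalf²=0.322591
  +F: nom +25.340 → Σnom=-30.270; wc +0.060/-0.140 → slack +1.055/-1.283; half-tol=0.100, Σhalf²=0.332591
  -G: nom -25.300 → Σnom=-55.570; wc +0.220/-0.400 → slack +1.275/-1.683; half-tol=0.310, Σhalf²=0.428691
  +H: nom +19.200 → Σnom=-36.370; wc +0.080/-0.080 → slack +1.355/-1.763; half-tol=0.080, Σhalf²=0.435091
  +I: nom +25.600 → Σnom=-10.770; wc +0.460/-0.093 → slack +1.815/-1.856; half-tol=0.277, Σhalf²=0.511543
Nominal = -10.770. Worst-case = [-10.770 - 1.856, -10.770 + 1.815] = [-12.626, -8.955]. RSS = √0.511543 = 0.715.

nominal=-10.770 wc=[-12.626,-8.955] rss=0.715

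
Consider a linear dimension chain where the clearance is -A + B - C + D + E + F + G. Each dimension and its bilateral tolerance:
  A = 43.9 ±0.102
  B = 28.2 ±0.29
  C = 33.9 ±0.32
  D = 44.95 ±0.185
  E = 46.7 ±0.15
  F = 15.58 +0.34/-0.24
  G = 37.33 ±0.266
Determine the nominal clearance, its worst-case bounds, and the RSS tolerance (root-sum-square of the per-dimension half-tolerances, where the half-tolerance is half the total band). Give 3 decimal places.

Stack each dimension's contribution:
  -A: nom -43.900 → Σnom=-43.900; wc +0.102/-0.102 → slack +0.102/-0.102; half-tol=0.102, Σhalf²=0.010404
  +B: nom +28.200 → Σnom=-15.700; wc +0.290/-0.290 → slack +0.392/-0.392; half-tol=0.290, Σhalf²=0.094504
  -C: nom -33.900 → Σnom=-49.600; wc +0.320/-0.320 → slack +0.712/-0.712; half-tol=0.320, Σhalf²=0.196904
  +D: nom +44.950 → Σnom=-4.650; wc +0.185/-0.185 → slack +0.897/-0.897; half-tol=0.185, Σhalf²=0.231129
  +E: nom +46.700 → Σnom=42.050; wc +0.150/-0.150 → slack +1.047/-1.047; half-tol=0.150, Σhalf²=0.253629
  +F: nom +15.580 → Σnom=57.630; wc +0.340/-0.240 → slack +1.387/-1.287; half-tol=0.290, Σhalf²=0.337729
  +G: nom +37.330 → Σnom=94.960; wc +0.266/-0.266 → slack +1.653/-1.553; half-tol=0.266, Σhalf²=0.408485
Nominal = 94.960. Worst-case = [94.960 - 1.553, 94.960 + 1.653] = [93.407, 96.613]. RSS = √0.408485 = 0.639.

nominal=94.960 wc=[93.407,96.613] rss=0.639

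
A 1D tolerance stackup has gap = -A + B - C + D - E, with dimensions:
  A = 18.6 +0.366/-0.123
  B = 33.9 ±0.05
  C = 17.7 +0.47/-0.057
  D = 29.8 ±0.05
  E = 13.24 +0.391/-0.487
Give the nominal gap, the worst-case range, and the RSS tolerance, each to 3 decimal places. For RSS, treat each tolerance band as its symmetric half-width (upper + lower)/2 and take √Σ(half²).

Stack each dimension's contribution:
  -A: nom -18.600 → Σnom=-18.600; wc +0.123/-0.366 → slack +0.123/-0.366; half-tol=0.244, Σhalf²=0.059780
  +B: nom +33.900 → Σnom=15.300; wc +0.050/-0.050 → slack +0.173/-0.416; half-tol=0.050, Σhalf²=0.062280
  -C: nom -17.700 → Σnom=-2.400; wc +0.057/-0.470 → slack +0.230/-0.886; half-tol=0.264, Σhalf²=0.131713
  +D: nom +29.800 → Σnom=27.400; wc +0.050/-0.050 → slack +0.280/-0.936; half-tol=0.050, Σhalf²=0.134213
  -E: nom -13.240 → Σnom=14.160; wc +0.487/-0.391 → slack +0.767/-1.327; half-tol=0.439, Σhalf²=0.326933
Nominal = 14.160. Worst-case = [14.160 - 1.327, 14.160 + 0.767] = [12.833, 14.927]. RSS = √0.326933 = 0.572.

nominal=14.160 wc=[12.833,14.927] rss=0.572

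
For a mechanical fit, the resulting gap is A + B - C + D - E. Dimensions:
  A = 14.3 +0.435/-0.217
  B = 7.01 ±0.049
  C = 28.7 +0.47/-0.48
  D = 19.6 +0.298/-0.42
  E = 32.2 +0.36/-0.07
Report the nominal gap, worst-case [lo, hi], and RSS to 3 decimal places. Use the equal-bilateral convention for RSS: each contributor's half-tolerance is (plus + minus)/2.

nominal=-19.990 wc=[-21.506,-18.658] rss=0.714

Stack each dimension's contribution:
  +A: nom +14.300 → Σnom=14.300; wc +0.435/-0.217 → slack +0.435/-0.217; half-tol=0.326, Σhalf²=0.106276
  +B: nom +7.010 → Σnom=21.310; wc +0.049/-0.049 → slack +0.484/-0.266; half-tol=0.049, Σhalf²=0.108677
  -C: nom -28.700 → Σnom=-7.390; wc +0.480/-0.470 → slack +0.964/-0.736; half-tol=0.475, Σhalf²=0.334302
  +D: nom +19.600 → Σnom=12.210; wc +0.298/-0.420 → slack +1.262/-1.156; half-tol=0.359, Σhalf²=0.463183
  -E: nom -32.200 → Σnom=-19.990; wc +0.070/-0.360 → slack +1.332/-1.516; half-tol=0.215, Σhalf²=0.509408
Nominal = -19.990. Worst-case = [-19.990 - 1.516, -19.990 + 1.332] = [-21.506, -18.658]. RSS = √0.509408 = 0.714.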